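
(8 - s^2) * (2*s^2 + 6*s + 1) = -2*s^4 - 6*s^3 + 15*s^2 + 48*s + 8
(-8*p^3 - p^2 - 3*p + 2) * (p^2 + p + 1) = -8*p^5 - 9*p^4 - 12*p^3 - 2*p^2 - p + 2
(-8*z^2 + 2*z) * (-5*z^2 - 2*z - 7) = 40*z^4 + 6*z^3 + 52*z^2 - 14*z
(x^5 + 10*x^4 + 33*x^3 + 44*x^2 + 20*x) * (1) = x^5 + 10*x^4 + 33*x^3 + 44*x^2 + 20*x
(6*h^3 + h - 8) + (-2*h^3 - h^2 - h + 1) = 4*h^3 - h^2 - 7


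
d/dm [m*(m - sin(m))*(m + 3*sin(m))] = 2*m^2*cos(m) + 3*m^2 + 4*m*sin(m) - 3*m*sin(2*m) - 3*sin(m)^2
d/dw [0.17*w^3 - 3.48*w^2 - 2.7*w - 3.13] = 0.51*w^2 - 6.96*w - 2.7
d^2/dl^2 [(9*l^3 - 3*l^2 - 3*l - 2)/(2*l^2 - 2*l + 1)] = 2*(-6*l^3 - 60*l^2 + 69*l - 13)/(8*l^6 - 24*l^5 + 36*l^4 - 32*l^3 + 18*l^2 - 6*l + 1)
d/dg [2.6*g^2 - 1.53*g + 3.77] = 5.2*g - 1.53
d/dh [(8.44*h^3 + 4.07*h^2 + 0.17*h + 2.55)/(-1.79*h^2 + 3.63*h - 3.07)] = (-15.1076*h^4 + 61.2744*h^3 - 62.654*h^2 - 15.8608*h - 9.7784)/(3.2041*h^4 - 12.9954*h^3 + 24.1675*h^2 - 22.2882*h + 9.4249)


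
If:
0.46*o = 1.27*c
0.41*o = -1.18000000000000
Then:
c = -1.04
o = -2.88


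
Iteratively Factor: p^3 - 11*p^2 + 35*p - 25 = (p - 5)*(p^2 - 6*p + 5) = (p - 5)*(p - 1)*(p - 5)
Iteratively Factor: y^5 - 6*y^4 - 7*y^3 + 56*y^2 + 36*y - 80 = (y - 4)*(y^4 - 2*y^3 - 15*y^2 - 4*y + 20) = (y - 4)*(y + 2)*(y^3 - 4*y^2 - 7*y + 10) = (y - 4)*(y - 1)*(y + 2)*(y^2 - 3*y - 10) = (y - 5)*(y - 4)*(y - 1)*(y + 2)*(y + 2)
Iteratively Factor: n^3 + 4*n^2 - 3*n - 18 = (n + 3)*(n^2 + n - 6) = (n + 3)^2*(n - 2)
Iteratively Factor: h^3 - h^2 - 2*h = (h)*(h^2 - h - 2) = h*(h - 2)*(h + 1)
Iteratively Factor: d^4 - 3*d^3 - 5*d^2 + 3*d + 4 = (d + 1)*(d^3 - 4*d^2 - d + 4) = (d - 4)*(d + 1)*(d^2 - 1) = (d - 4)*(d - 1)*(d + 1)*(d + 1)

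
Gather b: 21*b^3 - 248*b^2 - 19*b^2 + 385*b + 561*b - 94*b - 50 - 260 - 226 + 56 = 21*b^3 - 267*b^2 + 852*b - 480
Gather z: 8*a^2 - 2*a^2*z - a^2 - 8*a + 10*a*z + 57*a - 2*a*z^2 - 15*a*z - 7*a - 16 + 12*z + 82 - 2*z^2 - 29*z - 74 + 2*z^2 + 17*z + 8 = 7*a^2 - 2*a*z^2 + 42*a + z*(-2*a^2 - 5*a)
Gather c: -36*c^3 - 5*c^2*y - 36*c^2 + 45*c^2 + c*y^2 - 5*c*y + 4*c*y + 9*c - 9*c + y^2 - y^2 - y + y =-36*c^3 + c^2*(9 - 5*y) + c*(y^2 - y)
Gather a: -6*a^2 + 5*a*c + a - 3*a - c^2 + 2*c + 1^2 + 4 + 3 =-6*a^2 + a*(5*c - 2) - c^2 + 2*c + 8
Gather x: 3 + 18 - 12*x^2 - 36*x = -12*x^2 - 36*x + 21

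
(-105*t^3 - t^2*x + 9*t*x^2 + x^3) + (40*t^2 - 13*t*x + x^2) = -105*t^3 - t^2*x + 40*t^2 + 9*t*x^2 - 13*t*x + x^3 + x^2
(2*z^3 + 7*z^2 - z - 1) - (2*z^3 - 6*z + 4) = 7*z^2 + 5*z - 5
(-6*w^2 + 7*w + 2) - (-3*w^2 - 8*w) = -3*w^2 + 15*w + 2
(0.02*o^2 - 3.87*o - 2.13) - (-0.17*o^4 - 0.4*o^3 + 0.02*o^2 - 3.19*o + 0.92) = 0.17*o^4 + 0.4*o^3 - 0.68*o - 3.05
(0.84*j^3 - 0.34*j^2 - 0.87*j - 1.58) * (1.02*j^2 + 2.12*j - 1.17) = 0.8568*j^5 + 1.434*j^4 - 2.591*j^3 - 3.0582*j^2 - 2.3317*j + 1.8486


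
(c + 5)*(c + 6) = c^2 + 11*c + 30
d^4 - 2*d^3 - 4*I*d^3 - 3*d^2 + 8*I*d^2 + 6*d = d*(d - 2)*(d - 3*I)*(d - I)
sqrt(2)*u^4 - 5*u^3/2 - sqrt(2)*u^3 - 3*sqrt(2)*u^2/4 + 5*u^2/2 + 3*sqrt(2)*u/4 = u*(u - 1)*(u - 3*sqrt(2)/2)*(sqrt(2)*u + 1/2)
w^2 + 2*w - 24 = (w - 4)*(w + 6)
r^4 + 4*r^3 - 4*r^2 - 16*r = r*(r - 2)*(r + 2)*(r + 4)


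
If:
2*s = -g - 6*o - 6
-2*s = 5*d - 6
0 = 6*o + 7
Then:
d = 6/5 - 2*s/5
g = 1 - 2*s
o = -7/6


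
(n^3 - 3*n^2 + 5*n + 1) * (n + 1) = n^4 - 2*n^3 + 2*n^2 + 6*n + 1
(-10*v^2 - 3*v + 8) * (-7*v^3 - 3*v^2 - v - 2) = 70*v^5 + 51*v^4 - 37*v^3 - v^2 - 2*v - 16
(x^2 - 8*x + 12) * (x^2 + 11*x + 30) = x^4 + 3*x^3 - 46*x^2 - 108*x + 360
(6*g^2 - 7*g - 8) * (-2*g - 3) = -12*g^3 - 4*g^2 + 37*g + 24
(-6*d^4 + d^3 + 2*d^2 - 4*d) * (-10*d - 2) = 60*d^5 + 2*d^4 - 22*d^3 + 36*d^2 + 8*d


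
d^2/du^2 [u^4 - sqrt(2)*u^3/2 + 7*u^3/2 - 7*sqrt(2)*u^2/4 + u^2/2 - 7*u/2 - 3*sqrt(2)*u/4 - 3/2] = 12*u^2 - 3*sqrt(2)*u + 21*u - 7*sqrt(2)/2 + 1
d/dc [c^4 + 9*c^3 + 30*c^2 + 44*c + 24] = 4*c^3 + 27*c^2 + 60*c + 44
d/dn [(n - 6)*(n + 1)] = 2*n - 5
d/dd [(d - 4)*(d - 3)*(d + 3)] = 3*d^2 - 8*d - 9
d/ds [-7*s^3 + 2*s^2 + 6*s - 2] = -21*s^2 + 4*s + 6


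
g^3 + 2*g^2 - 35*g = g*(g - 5)*(g + 7)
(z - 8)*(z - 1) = z^2 - 9*z + 8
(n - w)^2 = n^2 - 2*n*w + w^2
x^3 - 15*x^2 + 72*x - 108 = (x - 6)^2*(x - 3)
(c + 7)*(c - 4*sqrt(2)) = c^2 - 4*sqrt(2)*c + 7*c - 28*sqrt(2)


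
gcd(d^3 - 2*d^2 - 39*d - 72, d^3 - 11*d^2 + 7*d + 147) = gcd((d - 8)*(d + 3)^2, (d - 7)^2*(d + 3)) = d + 3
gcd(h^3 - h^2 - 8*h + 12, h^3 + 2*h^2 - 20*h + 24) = h^2 - 4*h + 4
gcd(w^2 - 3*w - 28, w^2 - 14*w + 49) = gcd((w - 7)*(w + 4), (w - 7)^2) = w - 7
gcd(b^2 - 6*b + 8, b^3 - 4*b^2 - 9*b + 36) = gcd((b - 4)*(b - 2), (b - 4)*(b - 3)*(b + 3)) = b - 4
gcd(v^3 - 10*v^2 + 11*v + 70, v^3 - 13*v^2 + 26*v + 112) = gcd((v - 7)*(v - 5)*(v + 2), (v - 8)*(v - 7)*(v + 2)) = v^2 - 5*v - 14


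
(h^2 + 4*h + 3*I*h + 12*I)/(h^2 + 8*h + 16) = (h + 3*I)/(h + 4)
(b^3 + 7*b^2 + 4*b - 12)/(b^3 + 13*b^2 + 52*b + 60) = (b - 1)/(b + 5)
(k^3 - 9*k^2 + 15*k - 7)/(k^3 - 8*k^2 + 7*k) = (k - 1)/k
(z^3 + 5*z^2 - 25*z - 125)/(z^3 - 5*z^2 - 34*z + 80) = (z^2 - 25)/(z^2 - 10*z + 16)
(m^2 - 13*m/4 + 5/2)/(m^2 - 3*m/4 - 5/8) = 2*(m - 2)/(2*m + 1)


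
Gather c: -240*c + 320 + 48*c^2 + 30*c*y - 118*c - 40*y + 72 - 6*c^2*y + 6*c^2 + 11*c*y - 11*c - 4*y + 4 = c^2*(54 - 6*y) + c*(41*y - 369) - 44*y + 396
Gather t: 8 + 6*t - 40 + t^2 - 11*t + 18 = t^2 - 5*t - 14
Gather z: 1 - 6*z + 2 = 3 - 6*z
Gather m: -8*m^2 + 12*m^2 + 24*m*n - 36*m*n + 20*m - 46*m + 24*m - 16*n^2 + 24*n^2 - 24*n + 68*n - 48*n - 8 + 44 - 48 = 4*m^2 + m*(-12*n - 2) + 8*n^2 - 4*n - 12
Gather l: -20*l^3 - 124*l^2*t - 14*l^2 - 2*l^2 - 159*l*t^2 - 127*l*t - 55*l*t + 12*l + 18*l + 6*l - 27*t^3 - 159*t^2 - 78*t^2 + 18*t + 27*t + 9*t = -20*l^3 + l^2*(-124*t - 16) + l*(-159*t^2 - 182*t + 36) - 27*t^3 - 237*t^2 + 54*t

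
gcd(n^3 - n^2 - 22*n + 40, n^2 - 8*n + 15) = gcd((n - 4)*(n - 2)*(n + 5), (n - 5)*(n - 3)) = 1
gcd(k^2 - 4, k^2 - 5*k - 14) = k + 2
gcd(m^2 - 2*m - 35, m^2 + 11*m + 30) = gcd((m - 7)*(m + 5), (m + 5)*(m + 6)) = m + 5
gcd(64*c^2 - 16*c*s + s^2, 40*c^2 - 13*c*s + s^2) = -8*c + s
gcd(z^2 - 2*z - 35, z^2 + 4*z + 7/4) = 1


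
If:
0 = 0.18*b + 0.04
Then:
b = -0.22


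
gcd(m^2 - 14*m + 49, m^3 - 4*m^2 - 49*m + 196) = m - 7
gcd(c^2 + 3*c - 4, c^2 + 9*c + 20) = c + 4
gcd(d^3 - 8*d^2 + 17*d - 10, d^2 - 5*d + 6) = d - 2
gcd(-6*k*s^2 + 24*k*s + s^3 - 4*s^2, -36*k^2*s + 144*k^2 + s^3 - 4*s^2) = -6*k*s + 24*k + s^2 - 4*s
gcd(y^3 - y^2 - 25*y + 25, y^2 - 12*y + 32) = 1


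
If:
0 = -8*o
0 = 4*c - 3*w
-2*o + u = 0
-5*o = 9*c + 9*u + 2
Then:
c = -2/9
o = 0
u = 0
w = -8/27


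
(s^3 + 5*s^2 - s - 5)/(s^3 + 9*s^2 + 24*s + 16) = (s^2 + 4*s - 5)/(s^2 + 8*s + 16)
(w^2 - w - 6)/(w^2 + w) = (w^2 - w - 6)/(w*(w + 1))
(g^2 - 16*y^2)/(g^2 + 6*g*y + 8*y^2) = (g - 4*y)/(g + 2*y)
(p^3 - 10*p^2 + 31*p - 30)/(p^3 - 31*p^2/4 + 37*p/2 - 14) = 4*(p^2 - 8*p + 15)/(4*p^2 - 23*p + 28)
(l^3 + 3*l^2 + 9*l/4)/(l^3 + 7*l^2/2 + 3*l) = (l + 3/2)/(l + 2)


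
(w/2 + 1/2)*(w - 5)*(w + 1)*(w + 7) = w^4/2 + 2*w^3 - 15*w^2 - 34*w - 35/2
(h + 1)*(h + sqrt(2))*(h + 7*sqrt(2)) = h^3 + h^2 + 8*sqrt(2)*h^2 + 8*sqrt(2)*h + 14*h + 14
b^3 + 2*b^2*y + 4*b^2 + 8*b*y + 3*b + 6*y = (b + 1)*(b + 3)*(b + 2*y)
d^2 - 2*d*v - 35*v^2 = (d - 7*v)*(d + 5*v)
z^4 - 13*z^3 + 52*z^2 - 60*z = z*(z - 6)*(z - 5)*(z - 2)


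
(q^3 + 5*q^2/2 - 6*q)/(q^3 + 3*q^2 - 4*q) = (q - 3/2)/(q - 1)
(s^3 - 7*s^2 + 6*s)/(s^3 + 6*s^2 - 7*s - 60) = s*(s^2 - 7*s + 6)/(s^3 + 6*s^2 - 7*s - 60)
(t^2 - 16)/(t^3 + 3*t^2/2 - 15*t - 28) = 2*(t + 4)/(2*t^2 + 11*t + 14)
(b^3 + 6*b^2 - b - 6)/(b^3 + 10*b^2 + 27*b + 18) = (b - 1)/(b + 3)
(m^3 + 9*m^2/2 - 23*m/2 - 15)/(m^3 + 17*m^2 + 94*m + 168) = (2*m^2 - 3*m - 5)/(2*(m^2 + 11*m + 28))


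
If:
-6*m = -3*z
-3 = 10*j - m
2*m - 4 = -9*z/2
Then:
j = -29/110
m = 4/11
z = 8/11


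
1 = 1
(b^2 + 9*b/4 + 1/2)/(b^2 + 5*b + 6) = (b + 1/4)/(b + 3)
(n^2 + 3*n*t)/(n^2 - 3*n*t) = (n + 3*t)/(n - 3*t)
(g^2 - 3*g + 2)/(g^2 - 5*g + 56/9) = 9*(g^2 - 3*g + 2)/(9*g^2 - 45*g + 56)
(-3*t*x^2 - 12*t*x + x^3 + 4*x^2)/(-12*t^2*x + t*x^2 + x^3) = (x + 4)/(4*t + x)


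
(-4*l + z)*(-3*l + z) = 12*l^2 - 7*l*z + z^2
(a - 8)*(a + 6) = a^2 - 2*a - 48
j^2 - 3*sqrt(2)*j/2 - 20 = (j - 4*sqrt(2))*(j + 5*sqrt(2)/2)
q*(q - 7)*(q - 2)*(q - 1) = q^4 - 10*q^3 + 23*q^2 - 14*q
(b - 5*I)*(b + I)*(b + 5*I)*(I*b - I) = I*b^4 - b^3 - I*b^3 + b^2 + 25*I*b^2 - 25*b - 25*I*b + 25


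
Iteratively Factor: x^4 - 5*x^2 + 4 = (x + 1)*(x^3 - x^2 - 4*x + 4) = (x - 2)*(x + 1)*(x^2 + x - 2) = (x - 2)*(x - 1)*(x + 1)*(x + 2)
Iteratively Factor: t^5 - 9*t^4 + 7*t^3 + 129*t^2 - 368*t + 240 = (t - 4)*(t^4 - 5*t^3 - 13*t^2 + 77*t - 60) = (t - 4)*(t - 1)*(t^3 - 4*t^2 - 17*t + 60) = (t - 4)*(t - 1)*(t + 4)*(t^2 - 8*t + 15) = (t - 5)*(t - 4)*(t - 1)*(t + 4)*(t - 3)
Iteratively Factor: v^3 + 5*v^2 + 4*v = (v + 1)*(v^2 + 4*v) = v*(v + 1)*(v + 4)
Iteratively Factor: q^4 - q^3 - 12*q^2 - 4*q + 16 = (q - 4)*(q^3 + 3*q^2 - 4) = (q - 4)*(q + 2)*(q^2 + q - 2) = (q - 4)*(q - 1)*(q + 2)*(q + 2)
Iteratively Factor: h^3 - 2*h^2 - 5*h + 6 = (h - 3)*(h^2 + h - 2) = (h - 3)*(h - 1)*(h + 2)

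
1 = 1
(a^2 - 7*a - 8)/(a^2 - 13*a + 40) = (a + 1)/(a - 5)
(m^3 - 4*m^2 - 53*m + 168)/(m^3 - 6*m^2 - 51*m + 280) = (m - 3)/(m - 5)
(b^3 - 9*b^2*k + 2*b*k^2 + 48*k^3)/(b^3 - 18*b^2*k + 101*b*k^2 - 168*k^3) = (b + 2*k)/(b - 7*k)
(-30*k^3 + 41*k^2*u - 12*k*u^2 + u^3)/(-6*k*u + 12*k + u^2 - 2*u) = (5*k^2 - 6*k*u + u^2)/(u - 2)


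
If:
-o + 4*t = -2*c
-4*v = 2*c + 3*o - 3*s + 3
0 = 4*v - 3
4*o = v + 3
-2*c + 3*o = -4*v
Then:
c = 93/32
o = 15/16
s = 39/8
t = -39/32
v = 3/4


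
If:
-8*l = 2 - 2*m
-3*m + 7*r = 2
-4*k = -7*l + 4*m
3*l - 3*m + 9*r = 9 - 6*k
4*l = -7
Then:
No Solution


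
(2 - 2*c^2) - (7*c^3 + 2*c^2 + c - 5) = -7*c^3 - 4*c^2 - c + 7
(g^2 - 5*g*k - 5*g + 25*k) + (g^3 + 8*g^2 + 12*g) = g^3 + 9*g^2 - 5*g*k + 7*g + 25*k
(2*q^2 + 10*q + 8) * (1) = 2*q^2 + 10*q + 8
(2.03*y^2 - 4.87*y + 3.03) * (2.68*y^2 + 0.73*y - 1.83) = 5.4404*y^4 - 11.5697*y^3 + 0.8504*y^2 + 11.124*y - 5.5449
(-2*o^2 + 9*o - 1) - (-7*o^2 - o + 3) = 5*o^2 + 10*o - 4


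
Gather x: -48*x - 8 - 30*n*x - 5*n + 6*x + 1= -5*n + x*(-30*n - 42) - 7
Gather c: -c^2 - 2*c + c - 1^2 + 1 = -c^2 - c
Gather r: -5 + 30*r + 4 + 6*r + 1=36*r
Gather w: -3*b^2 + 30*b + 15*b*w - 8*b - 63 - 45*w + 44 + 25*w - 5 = -3*b^2 + 22*b + w*(15*b - 20) - 24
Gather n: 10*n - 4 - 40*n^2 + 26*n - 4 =-40*n^2 + 36*n - 8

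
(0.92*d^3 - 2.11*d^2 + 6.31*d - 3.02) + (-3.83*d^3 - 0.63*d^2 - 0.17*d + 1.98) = -2.91*d^3 - 2.74*d^2 + 6.14*d - 1.04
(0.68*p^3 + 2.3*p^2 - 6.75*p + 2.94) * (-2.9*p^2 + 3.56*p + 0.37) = -1.972*p^5 - 4.2492*p^4 + 28.0146*p^3 - 31.705*p^2 + 7.9689*p + 1.0878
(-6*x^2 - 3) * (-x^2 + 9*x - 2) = 6*x^4 - 54*x^3 + 15*x^2 - 27*x + 6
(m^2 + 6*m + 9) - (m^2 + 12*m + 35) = -6*m - 26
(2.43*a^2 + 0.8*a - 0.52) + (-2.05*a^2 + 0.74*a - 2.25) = 0.38*a^2 + 1.54*a - 2.77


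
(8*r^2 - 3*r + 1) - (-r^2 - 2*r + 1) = 9*r^2 - r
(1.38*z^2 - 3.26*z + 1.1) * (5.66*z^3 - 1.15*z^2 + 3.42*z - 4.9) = 7.8108*z^5 - 20.0386*z^4 + 14.6946*z^3 - 19.1762*z^2 + 19.736*z - 5.39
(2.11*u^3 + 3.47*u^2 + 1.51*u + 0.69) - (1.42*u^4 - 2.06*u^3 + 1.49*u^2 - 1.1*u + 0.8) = -1.42*u^4 + 4.17*u^3 + 1.98*u^2 + 2.61*u - 0.11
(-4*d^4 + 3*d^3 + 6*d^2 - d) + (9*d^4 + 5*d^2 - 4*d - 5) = 5*d^4 + 3*d^3 + 11*d^2 - 5*d - 5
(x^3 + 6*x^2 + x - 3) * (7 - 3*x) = -3*x^4 - 11*x^3 + 39*x^2 + 16*x - 21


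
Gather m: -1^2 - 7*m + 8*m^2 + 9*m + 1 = 8*m^2 + 2*m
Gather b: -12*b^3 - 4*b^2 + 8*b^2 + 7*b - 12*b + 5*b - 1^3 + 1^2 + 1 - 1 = -12*b^3 + 4*b^2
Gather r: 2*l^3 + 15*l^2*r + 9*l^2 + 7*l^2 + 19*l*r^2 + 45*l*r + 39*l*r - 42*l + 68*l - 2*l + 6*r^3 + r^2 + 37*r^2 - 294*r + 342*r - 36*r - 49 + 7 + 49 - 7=2*l^3 + 16*l^2 + 24*l + 6*r^3 + r^2*(19*l + 38) + r*(15*l^2 + 84*l + 12)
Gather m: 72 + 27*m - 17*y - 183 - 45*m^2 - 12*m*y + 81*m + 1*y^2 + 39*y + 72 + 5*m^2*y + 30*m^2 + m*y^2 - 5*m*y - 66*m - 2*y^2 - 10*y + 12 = m^2*(5*y - 15) + m*(y^2 - 17*y + 42) - y^2 + 12*y - 27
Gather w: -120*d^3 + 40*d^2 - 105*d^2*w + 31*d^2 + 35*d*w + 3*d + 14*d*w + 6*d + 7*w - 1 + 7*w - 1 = -120*d^3 + 71*d^2 + 9*d + w*(-105*d^2 + 49*d + 14) - 2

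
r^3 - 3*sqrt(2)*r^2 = r^2*(r - 3*sqrt(2))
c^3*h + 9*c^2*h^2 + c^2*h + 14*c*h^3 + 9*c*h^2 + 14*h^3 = (c + 2*h)*(c + 7*h)*(c*h + h)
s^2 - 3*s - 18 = (s - 6)*(s + 3)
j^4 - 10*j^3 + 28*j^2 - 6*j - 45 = (j - 5)*(j - 3)^2*(j + 1)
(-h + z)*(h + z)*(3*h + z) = -3*h^3 - h^2*z + 3*h*z^2 + z^3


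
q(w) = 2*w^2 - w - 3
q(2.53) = 7.27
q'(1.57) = 5.28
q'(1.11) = 3.44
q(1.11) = -1.65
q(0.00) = -3.00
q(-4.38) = 39.75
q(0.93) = -2.20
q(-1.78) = 5.12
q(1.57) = 0.36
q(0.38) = -3.09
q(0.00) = -3.00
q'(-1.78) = -8.12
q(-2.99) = 17.87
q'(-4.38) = -18.52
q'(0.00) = -1.00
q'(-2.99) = -12.96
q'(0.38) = 0.52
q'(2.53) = 9.12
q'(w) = 4*w - 1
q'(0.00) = -1.00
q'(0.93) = 2.72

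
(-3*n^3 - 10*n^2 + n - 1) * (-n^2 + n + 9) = 3*n^5 + 7*n^4 - 38*n^3 - 88*n^2 + 8*n - 9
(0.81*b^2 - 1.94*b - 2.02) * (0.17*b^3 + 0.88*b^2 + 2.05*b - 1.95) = 0.1377*b^5 + 0.383*b^4 - 0.3901*b^3 - 7.3341*b^2 - 0.358*b + 3.939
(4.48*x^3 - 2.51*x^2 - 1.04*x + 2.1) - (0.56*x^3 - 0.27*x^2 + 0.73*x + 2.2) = 3.92*x^3 - 2.24*x^2 - 1.77*x - 0.1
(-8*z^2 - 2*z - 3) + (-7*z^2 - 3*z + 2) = -15*z^2 - 5*z - 1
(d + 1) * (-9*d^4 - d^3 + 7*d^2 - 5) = -9*d^5 - 10*d^4 + 6*d^3 + 7*d^2 - 5*d - 5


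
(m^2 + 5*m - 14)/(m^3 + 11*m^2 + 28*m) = (m - 2)/(m*(m + 4))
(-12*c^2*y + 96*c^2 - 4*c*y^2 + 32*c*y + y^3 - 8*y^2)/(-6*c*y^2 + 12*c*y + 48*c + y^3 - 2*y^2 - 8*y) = (2*c*y - 16*c + y^2 - 8*y)/(y^2 - 2*y - 8)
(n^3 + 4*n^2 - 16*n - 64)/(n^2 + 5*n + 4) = (n^2 - 16)/(n + 1)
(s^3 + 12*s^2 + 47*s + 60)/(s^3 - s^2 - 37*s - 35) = (s^2 + 7*s + 12)/(s^2 - 6*s - 7)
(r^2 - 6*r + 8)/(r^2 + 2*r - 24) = (r - 2)/(r + 6)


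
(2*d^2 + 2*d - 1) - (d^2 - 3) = d^2 + 2*d + 2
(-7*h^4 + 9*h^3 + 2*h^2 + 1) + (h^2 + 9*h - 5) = -7*h^4 + 9*h^3 + 3*h^2 + 9*h - 4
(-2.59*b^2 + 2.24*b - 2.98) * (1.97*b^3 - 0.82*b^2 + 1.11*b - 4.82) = -5.1023*b^5 + 6.5366*b^4 - 10.5823*b^3 + 17.4138*b^2 - 14.1046*b + 14.3636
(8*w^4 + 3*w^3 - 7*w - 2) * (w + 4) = 8*w^5 + 35*w^4 + 12*w^3 - 7*w^2 - 30*w - 8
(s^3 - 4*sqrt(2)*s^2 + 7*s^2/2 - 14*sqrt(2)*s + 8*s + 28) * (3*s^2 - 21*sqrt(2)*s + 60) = 3*s^5 - 33*sqrt(2)*s^4 + 21*s^4/2 - 231*sqrt(2)*s^3/2 + 252*s^3 - 408*sqrt(2)*s^2 + 882*s^2 - 1428*sqrt(2)*s + 480*s + 1680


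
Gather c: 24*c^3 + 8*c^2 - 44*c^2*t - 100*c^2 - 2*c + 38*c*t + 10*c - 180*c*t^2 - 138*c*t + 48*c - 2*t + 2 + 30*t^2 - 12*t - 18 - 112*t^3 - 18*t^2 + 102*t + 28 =24*c^3 + c^2*(-44*t - 92) + c*(-180*t^2 - 100*t + 56) - 112*t^3 + 12*t^2 + 88*t + 12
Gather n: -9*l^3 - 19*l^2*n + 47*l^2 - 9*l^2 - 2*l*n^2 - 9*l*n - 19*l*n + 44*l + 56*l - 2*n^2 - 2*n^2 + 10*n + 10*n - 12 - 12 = -9*l^3 + 38*l^2 + 100*l + n^2*(-2*l - 4) + n*(-19*l^2 - 28*l + 20) - 24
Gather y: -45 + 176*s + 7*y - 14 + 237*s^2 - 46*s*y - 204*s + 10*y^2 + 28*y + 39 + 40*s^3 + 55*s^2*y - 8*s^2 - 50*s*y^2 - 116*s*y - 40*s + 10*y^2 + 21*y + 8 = 40*s^3 + 229*s^2 - 68*s + y^2*(20 - 50*s) + y*(55*s^2 - 162*s + 56) - 12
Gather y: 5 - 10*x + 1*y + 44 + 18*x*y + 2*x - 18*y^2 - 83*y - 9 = -8*x - 18*y^2 + y*(18*x - 82) + 40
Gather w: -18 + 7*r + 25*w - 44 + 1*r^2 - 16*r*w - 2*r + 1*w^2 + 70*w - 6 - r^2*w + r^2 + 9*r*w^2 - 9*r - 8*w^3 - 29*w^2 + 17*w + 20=2*r^2 - 4*r - 8*w^3 + w^2*(9*r - 28) + w*(-r^2 - 16*r + 112) - 48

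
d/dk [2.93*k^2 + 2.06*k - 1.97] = 5.86*k + 2.06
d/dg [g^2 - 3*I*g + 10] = 2*g - 3*I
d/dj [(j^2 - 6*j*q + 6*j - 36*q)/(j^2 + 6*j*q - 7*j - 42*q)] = (2*(j - 3*q + 3)*(j^2 + 6*j*q - 7*j - 42*q) - (2*j + 6*q - 7)*(j^2 - 6*j*q + 6*j - 36*q))/(j^2 + 6*j*q - 7*j - 42*q)^2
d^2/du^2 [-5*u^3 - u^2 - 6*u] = -30*u - 2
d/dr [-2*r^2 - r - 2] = -4*r - 1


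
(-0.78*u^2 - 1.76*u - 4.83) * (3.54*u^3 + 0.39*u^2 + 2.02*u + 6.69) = -2.7612*u^5 - 6.5346*u^4 - 19.3602*u^3 - 10.6571*u^2 - 21.531*u - 32.3127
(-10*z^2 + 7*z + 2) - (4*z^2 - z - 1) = -14*z^2 + 8*z + 3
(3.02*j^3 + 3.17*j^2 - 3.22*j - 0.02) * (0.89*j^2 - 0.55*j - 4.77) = 2.6878*j^5 + 1.1603*j^4 - 19.0147*j^3 - 13.3677*j^2 + 15.3704*j + 0.0954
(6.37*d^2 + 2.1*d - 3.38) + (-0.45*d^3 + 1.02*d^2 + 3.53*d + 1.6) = -0.45*d^3 + 7.39*d^2 + 5.63*d - 1.78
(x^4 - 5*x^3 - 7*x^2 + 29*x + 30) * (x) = x^5 - 5*x^4 - 7*x^3 + 29*x^2 + 30*x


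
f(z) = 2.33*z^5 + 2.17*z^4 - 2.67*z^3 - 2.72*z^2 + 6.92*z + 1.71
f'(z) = 11.65*z^4 + 8.68*z^3 - 8.01*z^2 - 5.44*z + 6.92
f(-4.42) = -2953.91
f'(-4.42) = 3571.42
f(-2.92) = -312.07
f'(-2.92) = 585.35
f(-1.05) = -5.80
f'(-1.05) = 7.91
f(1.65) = 38.31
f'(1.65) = 101.48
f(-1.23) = -7.54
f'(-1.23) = 12.01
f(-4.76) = -4384.54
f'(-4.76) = 4895.91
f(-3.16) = -480.85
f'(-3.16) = 831.88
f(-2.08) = -50.52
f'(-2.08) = 123.53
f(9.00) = 149718.78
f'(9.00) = 82072.52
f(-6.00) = -14866.77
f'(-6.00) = 12974.72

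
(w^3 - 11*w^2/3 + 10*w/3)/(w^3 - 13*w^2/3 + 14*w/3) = (3*w - 5)/(3*w - 7)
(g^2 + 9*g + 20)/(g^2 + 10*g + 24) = (g + 5)/(g + 6)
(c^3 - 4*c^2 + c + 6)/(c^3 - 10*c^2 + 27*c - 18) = (c^2 - c - 2)/(c^2 - 7*c + 6)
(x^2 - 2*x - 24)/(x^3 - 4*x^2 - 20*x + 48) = 1/(x - 2)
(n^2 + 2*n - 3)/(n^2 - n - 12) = (n - 1)/(n - 4)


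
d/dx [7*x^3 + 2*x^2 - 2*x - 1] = 21*x^2 + 4*x - 2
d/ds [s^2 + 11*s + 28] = 2*s + 11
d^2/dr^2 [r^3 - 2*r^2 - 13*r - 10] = 6*r - 4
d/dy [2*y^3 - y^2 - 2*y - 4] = 6*y^2 - 2*y - 2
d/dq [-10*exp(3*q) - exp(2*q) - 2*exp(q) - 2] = 2*(-15*exp(2*q) - exp(q) - 1)*exp(q)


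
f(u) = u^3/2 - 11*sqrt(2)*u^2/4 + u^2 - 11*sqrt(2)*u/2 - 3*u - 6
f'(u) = 3*u^2/2 - 11*sqrt(2)*u/2 + 2*u - 11*sqrt(2)/2 - 3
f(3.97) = -63.04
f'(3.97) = -10.08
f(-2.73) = -8.28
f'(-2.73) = 16.18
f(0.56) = -12.85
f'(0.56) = -13.54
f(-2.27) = -2.27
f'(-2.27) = 10.07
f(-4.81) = -76.64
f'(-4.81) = 51.72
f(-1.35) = 2.05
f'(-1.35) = -0.24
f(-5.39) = -110.14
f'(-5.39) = 63.94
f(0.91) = -17.82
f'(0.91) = -14.79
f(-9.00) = -507.51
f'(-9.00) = 162.73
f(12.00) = 312.63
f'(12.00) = 135.88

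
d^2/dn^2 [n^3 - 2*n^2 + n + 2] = 6*n - 4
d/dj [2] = 0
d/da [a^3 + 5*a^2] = a*(3*a + 10)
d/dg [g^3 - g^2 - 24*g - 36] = 3*g^2 - 2*g - 24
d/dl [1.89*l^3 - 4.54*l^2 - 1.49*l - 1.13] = 5.67*l^2 - 9.08*l - 1.49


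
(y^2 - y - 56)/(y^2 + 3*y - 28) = (y - 8)/(y - 4)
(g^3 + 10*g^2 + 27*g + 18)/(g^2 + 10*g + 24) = (g^2 + 4*g + 3)/(g + 4)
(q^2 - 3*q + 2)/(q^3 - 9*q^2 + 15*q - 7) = (q - 2)/(q^2 - 8*q + 7)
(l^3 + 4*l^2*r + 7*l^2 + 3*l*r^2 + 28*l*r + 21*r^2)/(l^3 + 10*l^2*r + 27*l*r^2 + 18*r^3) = (l + 7)/(l + 6*r)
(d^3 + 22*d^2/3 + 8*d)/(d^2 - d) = (d^2 + 22*d/3 + 8)/(d - 1)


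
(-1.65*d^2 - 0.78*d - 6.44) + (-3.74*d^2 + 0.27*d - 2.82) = -5.39*d^2 - 0.51*d - 9.26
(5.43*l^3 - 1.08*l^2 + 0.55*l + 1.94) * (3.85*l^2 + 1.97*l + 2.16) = 20.9055*l^5 + 6.5391*l^4 + 11.7187*l^3 + 6.2197*l^2 + 5.0098*l + 4.1904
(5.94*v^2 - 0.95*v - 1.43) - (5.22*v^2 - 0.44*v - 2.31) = 0.720000000000001*v^2 - 0.51*v + 0.88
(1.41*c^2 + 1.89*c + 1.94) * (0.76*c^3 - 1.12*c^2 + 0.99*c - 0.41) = 1.0716*c^5 - 0.1428*c^4 + 0.7535*c^3 - 0.8798*c^2 + 1.1457*c - 0.7954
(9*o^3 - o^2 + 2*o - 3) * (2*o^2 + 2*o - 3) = 18*o^5 + 16*o^4 - 25*o^3 + o^2 - 12*o + 9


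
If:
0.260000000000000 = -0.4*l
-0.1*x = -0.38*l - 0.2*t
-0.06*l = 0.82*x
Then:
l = -0.65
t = 1.26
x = 0.05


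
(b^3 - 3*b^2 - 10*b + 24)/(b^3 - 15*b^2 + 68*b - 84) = (b^2 - b - 12)/(b^2 - 13*b + 42)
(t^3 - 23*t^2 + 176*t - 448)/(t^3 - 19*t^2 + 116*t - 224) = (t - 8)/(t - 4)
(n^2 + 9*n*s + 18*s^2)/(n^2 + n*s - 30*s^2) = (-n - 3*s)/(-n + 5*s)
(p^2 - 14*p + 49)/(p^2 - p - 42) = (p - 7)/(p + 6)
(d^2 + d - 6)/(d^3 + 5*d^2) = (d^2 + d - 6)/(d^2*(d + 5))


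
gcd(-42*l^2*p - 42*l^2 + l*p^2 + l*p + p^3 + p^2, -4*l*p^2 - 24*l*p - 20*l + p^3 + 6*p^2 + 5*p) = p + 1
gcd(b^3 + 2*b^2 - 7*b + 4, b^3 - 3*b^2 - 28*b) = b + 4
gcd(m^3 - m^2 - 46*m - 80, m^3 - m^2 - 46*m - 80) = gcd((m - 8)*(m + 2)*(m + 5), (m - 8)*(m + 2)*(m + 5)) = m^3 - m^2 - 46*m - 80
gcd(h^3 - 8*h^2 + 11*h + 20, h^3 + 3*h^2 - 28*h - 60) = h - 5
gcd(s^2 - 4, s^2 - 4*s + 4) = s - 2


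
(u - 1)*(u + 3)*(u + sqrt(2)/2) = u^3 + sqrt(2)*u^2/2 + 2*u^2 - 3*u + sqrt(2)*u - 3*sqrt(2)/2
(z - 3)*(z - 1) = z^2 - 4*z + 3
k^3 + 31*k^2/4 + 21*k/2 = k*(k + 7/4)*(k + 6)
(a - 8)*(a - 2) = a^2 - 10*a + 16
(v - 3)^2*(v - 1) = v^3 - 7*v^2 + 15*v - 9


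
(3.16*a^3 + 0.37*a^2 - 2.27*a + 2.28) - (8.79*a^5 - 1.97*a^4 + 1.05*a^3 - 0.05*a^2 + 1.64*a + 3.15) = -8.79*a^5 + 1.97*a^4 + 2.11*a^3 + 0.42*a^2 - 3.91*a - 0.87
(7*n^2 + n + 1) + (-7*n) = 7*n^2 - 6*n + 1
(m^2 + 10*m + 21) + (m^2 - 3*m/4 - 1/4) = 2*m^2 + 37*m/4 + 83/4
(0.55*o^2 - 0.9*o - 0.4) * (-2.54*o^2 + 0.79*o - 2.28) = -1.397*o^4 + 2.7205*o^3 - 0.949*o^2 + 1.736*o + 0.912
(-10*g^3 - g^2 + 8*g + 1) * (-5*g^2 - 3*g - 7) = 50*g^5 + 35*g^4 + 33*g^3 - 22*g^2 - 59*g - 7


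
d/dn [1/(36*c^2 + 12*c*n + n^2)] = 2*(-6*c - n)/(36*c^2 + 12*c*n + n^2)^2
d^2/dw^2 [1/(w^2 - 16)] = 2*(3*w^2 + 16)/(w^2 - 16)^3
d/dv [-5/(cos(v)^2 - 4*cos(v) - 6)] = 10*(2 - cos(v))*sin(v)/(sin(v)^2 + 4*cos(v) + 5)^2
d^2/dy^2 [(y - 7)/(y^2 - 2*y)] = 2*(3*y*(3 - y)*(y - 2) + 4*(y - 7)*(y - 1)^2)/(y^3*(y - 2)^3)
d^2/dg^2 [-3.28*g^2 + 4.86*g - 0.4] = -6.56000000000000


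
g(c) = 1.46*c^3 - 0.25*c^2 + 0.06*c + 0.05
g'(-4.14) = 77.20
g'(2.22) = 20.54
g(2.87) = 32.68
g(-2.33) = -19.92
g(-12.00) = -2559.55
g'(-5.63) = 141.71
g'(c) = 4.38*c^2 - 0.5*c + 0.06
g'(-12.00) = 636.78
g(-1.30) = -3.66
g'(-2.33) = 25.00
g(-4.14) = -108.08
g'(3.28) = 45.54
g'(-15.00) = 993.06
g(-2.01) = -12.94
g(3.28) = 49.08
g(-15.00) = -4984.60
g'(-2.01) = 18.76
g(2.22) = 14.93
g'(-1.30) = 8.11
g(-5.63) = -268.75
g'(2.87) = 34.70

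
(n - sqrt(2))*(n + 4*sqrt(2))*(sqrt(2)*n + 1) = sqrt(2)*n^3 + 7*n^2 - 5*sqrt(2)*n - 8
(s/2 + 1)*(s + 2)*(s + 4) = s^3/2 + 4*s^2 + 10*s + 8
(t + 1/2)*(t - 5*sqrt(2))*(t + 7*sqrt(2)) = t^3 + t^2/2 + 2*sqrt(2)*t^2 - 70*t + sqrt(2)*t - 35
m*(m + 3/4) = m^2 + 3*m/4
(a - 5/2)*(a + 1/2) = a^2 - 2*a - 5/4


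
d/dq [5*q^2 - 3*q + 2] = 10*q - 3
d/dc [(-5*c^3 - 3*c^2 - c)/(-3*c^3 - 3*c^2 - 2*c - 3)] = (6*c^4 + 14*c^3 + 48*c^2 + 18*c + 3)/(9*c^6 + 18*c^5 + 21*c^4 + 30*c^3 + 22*c^2 + 12*c + 9)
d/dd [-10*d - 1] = -10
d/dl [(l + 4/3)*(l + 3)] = 2*l + 13/3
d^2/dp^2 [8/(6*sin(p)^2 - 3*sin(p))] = 8*(-16*sin(p) + 6 + 23/sin(p) - 12/sin(p)^2 + 2/sin(p)^3)/(3*(2*sin(p) - 1)^3)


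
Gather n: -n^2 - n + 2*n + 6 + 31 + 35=-n^2 + n + 72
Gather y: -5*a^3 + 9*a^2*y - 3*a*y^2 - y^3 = -5*a^3 + 9*a^2*y - 3*a*y^2 - y^3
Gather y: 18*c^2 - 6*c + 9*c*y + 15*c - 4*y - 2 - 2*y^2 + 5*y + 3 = 18*c^2 + 9*c - 2*y^2 + y*(9*c + 1) + 1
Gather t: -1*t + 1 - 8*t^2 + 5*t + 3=-8*t^2 + 4*t + 4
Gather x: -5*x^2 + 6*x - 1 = -5*x^2 + 6*x - 1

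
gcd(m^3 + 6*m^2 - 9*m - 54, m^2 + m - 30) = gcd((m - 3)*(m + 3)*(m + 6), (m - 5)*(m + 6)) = m + 6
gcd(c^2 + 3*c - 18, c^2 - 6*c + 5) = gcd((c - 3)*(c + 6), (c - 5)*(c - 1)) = 1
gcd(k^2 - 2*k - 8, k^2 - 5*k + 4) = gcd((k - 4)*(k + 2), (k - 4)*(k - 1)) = k - 4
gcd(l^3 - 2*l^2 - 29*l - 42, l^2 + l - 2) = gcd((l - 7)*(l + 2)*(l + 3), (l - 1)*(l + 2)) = l + 2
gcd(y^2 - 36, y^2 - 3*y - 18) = y - 6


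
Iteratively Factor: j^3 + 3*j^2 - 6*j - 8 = (j - 2)*(j^2 + 5*j + 4) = (j - 2)*(j + 1)*(j + 4)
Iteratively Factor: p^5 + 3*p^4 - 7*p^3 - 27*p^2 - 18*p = (p)*(p^4 + 3*p^3 - 7*p^2 - 27*p - 18) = p*(p - 3)*(p^3 + 6*p^2 + 11*p + 6) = p*(p - 3)*(p + 3)*(p^2 + 3*p + 2) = p*(p - 3)*(p + 2)*(p + 3)*(p + 1)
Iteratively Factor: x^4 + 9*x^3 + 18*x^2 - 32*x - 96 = (x + 3)*(x^3 + 6*x^2 - 32) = (x - 2)*(x + 3)*(x^2 + 8*x + 16) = (x - 2)*(x + 3)*(x + 4)*(x + 4)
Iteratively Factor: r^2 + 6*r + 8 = (r + 2)*(r + 4)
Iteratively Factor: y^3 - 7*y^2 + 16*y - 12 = (y - 2)*(y^2 - 5*y + 6) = (y - 2)^2*(y - 3)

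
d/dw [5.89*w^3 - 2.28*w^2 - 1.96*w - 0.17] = 17.67*w^2 - 4.56*w - 1.96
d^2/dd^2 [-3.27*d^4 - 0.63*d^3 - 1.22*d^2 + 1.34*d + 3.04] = -39.24*d^2 - 3.78*d - 2.44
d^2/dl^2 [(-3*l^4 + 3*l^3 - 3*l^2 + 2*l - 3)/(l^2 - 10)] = 2*(-3*l^6 + 90*l^4 + 32*l^3 - 1899*l^2 + 960*l - 330)/(l^6 - 30*l^4 + 300*l^2 - 1000)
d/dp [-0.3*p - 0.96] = -0.300000000000000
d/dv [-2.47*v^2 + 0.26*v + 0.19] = 0.26 - 4.94*v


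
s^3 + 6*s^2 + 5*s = s*(s + 1)*(s + 5)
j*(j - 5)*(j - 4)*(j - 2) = j^4 - 11*j^3 + 38*j^2 - 40*j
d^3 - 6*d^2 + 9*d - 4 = (d - 4)*(d - 1)^2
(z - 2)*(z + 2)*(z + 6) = z^3 + 6*z^2 - 4*z - 24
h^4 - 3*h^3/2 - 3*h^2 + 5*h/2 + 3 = (h - 2)*(h - 3/2)*(h + 1)^2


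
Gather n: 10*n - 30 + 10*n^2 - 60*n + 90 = 10*n^2 - 50*n + 60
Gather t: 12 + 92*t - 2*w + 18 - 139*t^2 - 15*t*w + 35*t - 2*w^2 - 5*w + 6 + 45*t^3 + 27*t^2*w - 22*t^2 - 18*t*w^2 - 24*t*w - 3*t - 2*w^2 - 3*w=45*t^3 + t^2*(27*w - 161) + t*(-18*w^2 - 39*w + 124) - 4*w^2 - 10*w + 36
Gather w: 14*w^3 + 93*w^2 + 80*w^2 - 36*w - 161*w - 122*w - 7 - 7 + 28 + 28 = 14*w^3 + 173*w^2 - 319*w + 42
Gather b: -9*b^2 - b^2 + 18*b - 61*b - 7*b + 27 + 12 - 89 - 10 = -10*b^2 - 50*b - 60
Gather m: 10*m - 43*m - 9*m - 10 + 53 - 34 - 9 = -42*m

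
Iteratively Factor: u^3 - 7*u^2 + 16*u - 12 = (u - 2)*(u^2 - 5*u + 6) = (u - 2)^2*(u - 3)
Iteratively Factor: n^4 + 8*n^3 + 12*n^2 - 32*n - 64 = (n + 4)*(n^3 + 4*n^2 - 4*n - 16) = (n - 2)*(n + 4)*(n^2 + 6*n + 8) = (n - 2)*(n + 2)*(n + 4)*(n + 4)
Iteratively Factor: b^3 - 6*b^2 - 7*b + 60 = (b + 3)*(b^2 - 9*b + 20) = (b - 4)*(b + 3)*(b - 5)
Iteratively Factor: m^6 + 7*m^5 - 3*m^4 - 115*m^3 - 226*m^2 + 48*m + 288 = (m - 4)*(m^5 + 11*m^4 + 41*m^3 + 49*m^2 - 30*m - 72) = (m - 4)*(m + 4)*(m^4 + 7*m^3 + 13*m^2 - 3*m - 18) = (m - 4)*(m + 3)*(m + 4)*(m^3 + 4*m^2 + m - 6) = (m - 4)*(m + 2)*(m + 3)*(m + 4)*(m^2 + 2*m - 3) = (m - 4)*(m + 2)*(m + 3)^2*(m + 4)*(m - 1)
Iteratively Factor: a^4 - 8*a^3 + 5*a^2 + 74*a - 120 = (a - 2)*(a^3 - 6*a^2 - 7*a + 60) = (a - 4)*(a - 2)*(a^2 - 2*a - 15) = (a - 5)*(a - 4)*(a - 2)*(a + 3)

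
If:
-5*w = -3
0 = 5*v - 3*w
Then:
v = 9/25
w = 3/5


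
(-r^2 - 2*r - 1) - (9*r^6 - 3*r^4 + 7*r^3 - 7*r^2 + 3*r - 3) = -9*r^6 + 3*r^4 - 7*r^3 + 6*r^2 - 5*r + 2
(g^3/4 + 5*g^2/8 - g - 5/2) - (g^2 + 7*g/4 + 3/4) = g^3/4 - 3*g^2/8 - 11*g/4 - 13/4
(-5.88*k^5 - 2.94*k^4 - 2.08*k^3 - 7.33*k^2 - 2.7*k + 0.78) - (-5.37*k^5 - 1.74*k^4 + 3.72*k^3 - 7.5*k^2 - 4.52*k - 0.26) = -0.51*k^5 - 1.2*k^4 - 5.8*k^3 + 0.17*k^2 + 1.82*k + 1.04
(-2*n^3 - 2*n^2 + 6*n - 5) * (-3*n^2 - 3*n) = 6*n^5 + 12*n^4 - 12*n^3 - 3*n^2 + 15*n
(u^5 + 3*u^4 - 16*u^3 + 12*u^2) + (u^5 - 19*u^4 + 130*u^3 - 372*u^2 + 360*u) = 2*u^5 - 16*u^4 + 114*u^3 - 360*u^2 + 360*u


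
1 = 1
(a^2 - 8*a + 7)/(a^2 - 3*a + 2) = (a - 7)/(a - 2)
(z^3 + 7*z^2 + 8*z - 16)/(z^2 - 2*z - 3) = (-z^3 - 7*z^2 - 8*z + 16)/(-z^2 + 2*z + 3)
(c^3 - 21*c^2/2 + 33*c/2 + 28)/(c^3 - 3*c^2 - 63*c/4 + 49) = 2*(c^2 - 7*c - 8)/(2*c^2 + c - 28)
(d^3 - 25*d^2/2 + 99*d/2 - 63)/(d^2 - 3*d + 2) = (2*d^3 - 25*d^2 + 99*d - 126)/(2*(d^2 - 3*d + 2))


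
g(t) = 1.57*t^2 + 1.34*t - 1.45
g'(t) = 3.14*t + 1.34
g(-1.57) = 0.32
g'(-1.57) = -3.59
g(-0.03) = -1.49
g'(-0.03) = 1.25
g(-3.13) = 9.74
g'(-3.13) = -8.49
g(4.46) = 35.76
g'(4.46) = 15.34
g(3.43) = 21.62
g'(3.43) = 12.11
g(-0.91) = -1.37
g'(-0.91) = -1.52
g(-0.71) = -1.61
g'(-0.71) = -0.89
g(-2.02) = 2.25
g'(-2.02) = -5.00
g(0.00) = -1.45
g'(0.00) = 1.34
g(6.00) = 63.11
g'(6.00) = 20.18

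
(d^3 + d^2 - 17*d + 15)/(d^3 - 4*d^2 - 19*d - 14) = (-d^3 - d^2 + 17*d - 15)/(-d^3 + 4*d^2 + 19*d + 14)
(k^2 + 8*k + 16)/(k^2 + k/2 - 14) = 2*(k + 4)/(2*k - 7)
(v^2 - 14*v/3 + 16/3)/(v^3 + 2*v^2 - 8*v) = (v - 8/3)/(v*(v + 4))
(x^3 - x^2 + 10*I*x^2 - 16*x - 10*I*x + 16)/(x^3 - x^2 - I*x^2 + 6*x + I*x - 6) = (x + 8*I)/(x - 3*I)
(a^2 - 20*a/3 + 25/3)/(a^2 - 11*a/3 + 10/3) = (a - 5)/(a - 2)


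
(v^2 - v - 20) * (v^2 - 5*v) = v^4 - 6*v^3 - 15*v^2 + 100*v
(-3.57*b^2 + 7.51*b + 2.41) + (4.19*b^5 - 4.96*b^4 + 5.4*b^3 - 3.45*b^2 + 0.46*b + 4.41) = 4.19*b^5 - 4.96*b^4 + 5.4*b^3 - 7.02*b^2 + 7.97*b + 6.82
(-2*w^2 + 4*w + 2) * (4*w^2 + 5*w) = -8*w^4 + 6*w^3 + 28*w^2 + 10*w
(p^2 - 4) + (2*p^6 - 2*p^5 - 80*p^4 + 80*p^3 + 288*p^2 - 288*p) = 2*p^6 - 2*p^5 - 80*p^4 + 80*p^3 + 289*p^2 - 288*p - 4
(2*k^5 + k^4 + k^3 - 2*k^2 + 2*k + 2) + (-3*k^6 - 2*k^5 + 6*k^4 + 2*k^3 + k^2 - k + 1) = -3*k^6 + 7*k^4 + 3*k^3 - k^2 + k + 3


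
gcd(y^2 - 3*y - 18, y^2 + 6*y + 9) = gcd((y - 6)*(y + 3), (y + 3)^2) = y + 3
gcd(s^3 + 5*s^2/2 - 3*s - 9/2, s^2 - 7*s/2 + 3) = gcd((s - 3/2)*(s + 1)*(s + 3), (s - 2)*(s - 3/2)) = s - 3/2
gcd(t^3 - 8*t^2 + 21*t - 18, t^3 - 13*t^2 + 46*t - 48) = t^2 - 5*t + 6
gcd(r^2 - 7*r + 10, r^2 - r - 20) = r - 5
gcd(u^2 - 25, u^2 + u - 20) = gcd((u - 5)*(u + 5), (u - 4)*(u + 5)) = u + 5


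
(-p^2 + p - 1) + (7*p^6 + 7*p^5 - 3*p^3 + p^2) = 7*p^6 + 7*p^5 - 3*p^3 + p - 1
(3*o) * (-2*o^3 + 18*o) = -6*o^4 + 54*o^2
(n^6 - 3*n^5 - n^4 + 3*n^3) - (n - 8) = n^6 - 3*n^5 - n^4 + 3*n^3 - n + 8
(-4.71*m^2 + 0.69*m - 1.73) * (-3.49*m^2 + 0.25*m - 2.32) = 16.4379*m^4 - 3.5856*m^3 + 17.1374*m^2 - 2.0333*m + 4.0136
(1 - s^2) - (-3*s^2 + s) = 2*s^2 - s + 1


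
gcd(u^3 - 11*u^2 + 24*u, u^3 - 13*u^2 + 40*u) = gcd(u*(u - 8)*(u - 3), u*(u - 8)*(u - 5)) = u^2 - 8*u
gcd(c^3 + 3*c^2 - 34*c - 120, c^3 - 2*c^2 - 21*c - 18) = c - 6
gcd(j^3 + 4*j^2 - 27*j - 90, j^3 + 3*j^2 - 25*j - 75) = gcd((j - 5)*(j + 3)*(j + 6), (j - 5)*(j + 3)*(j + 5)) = j^2 - 2*j - 15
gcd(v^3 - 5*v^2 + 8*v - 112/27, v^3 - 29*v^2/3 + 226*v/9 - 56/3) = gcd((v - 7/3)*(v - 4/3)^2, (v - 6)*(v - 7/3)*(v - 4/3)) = v^2 - 11*v/3 + 28/9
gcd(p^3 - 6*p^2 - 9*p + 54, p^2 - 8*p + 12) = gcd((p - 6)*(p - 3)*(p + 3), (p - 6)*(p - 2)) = p - 6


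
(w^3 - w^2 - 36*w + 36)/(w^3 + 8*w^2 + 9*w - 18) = (w - 6)/(w + 3)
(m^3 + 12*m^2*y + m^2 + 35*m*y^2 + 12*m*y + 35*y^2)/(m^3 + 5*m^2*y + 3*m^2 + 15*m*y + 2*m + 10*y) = (m + 7*y)/(m + 2)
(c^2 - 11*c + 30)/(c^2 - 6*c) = (c - 5)/c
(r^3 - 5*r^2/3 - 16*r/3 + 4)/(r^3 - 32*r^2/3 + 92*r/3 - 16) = (r^2 - r - 6)/(r^2 - 10*r + 24)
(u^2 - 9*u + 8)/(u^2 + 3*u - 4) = (u - 8)/(u + 4)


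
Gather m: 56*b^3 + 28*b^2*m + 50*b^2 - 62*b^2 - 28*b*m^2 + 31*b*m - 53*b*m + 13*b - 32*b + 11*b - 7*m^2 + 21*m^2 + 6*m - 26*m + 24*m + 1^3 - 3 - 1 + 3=56*b^3 - 12*b^2 - 8*b + m^2*(14 - 28*b) + m*(28*b^2 - 22*b + 4)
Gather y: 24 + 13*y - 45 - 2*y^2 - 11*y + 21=-2*y^2 + 2*y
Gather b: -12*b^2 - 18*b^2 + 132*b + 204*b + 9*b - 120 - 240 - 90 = -30*b^2 + 345*b - 450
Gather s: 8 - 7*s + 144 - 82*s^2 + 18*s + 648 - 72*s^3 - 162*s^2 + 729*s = -72*s^3 - 244*s^2 + 740*s + 800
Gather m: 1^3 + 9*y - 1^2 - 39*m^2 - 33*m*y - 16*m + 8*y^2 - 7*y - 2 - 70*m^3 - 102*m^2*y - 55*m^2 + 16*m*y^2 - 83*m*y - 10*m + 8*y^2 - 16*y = -70*m^3 + m^2*(-102*y - 94) + m*(16*y^2 - 116*y - 26) + 16*y^2 - 14*y - 2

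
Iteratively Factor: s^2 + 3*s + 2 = (s + 1)*(s + 2)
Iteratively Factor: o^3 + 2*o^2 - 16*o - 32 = (o - 4)*(o^2 + 6*o + 8) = (o - 4)*(o + 4)*(o + 2)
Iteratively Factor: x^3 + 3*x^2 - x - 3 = (x + 3)*(x^2 - 1) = (x - 1)*(x + 3)*(x + 1)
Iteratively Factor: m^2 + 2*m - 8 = (m + 4)*(m - 2)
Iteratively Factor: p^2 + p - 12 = (p + 4)*(p - 3)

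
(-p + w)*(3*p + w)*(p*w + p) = -3*p^3*w - 3*p^3 + 2*p^2*w^2 + 2*p^2*w + p*w^3 + p*w^2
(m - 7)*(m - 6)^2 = m^3 - 19*m^2 + 120*m - 252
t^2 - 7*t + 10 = (t - 5)*(t - 2)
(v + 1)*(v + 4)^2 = v^3 + 9*v^2 + 24*v + 16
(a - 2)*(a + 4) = a^2 + 2*a - 8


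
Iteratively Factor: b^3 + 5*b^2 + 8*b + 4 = (b + 1)*(b^2 + 4*b + 4) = (b + 1)*(b + 2)*(b + 2)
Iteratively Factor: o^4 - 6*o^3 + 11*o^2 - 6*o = (o - 1)*(o^3 - 5*o^2 + 6*o) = (o - 2)*(o - 1)*(o^2 - 3*o) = o*(o - 2)*(o - 1)*(o - 3)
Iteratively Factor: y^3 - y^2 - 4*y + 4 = (y - 1)*(y^2 - 4) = (y - 1)*(y + 2)*(y - 2)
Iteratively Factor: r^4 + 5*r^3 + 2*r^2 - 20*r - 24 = (r + 3)*(r^3 + 2*r^2 - 4*r - 8) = (r + 2)*(r + 3)*(r^2 - 4) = (r - 2)*(r + 2)*(r + 3)*(r + 2)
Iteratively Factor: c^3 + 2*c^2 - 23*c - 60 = (c - 5)*(c^2 + 7*c + 12) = (c - 5)*(c + 3)*(c + 4)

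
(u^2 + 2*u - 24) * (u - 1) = u^3 + u^2 - 26*u + 24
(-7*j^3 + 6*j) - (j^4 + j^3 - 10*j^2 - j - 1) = -j^4 - 8*j^3 + 10*j^2 + 7*j + 1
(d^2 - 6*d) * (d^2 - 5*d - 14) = d^4 - 11*d^3 + 16*d^2 + 84*d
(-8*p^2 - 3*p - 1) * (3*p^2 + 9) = -24*p^4 - 9*p^3 - 75*p^2 - 27*p - 9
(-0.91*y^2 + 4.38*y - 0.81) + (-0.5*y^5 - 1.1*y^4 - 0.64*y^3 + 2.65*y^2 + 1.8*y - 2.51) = -0.5*y^5 - 1.1*y^4 - 0.64*y^3 + 1.74*y^2 + 6.18*y - 3.32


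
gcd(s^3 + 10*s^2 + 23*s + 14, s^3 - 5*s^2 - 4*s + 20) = s + 2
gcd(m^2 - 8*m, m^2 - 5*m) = m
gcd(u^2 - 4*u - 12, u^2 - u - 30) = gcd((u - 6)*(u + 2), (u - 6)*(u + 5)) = u - 6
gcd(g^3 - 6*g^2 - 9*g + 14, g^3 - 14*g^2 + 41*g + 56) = g - 7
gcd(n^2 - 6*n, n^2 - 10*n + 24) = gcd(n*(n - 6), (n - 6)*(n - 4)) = n - 6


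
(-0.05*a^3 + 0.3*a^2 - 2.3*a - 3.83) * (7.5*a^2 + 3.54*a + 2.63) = -0.375*a^5 + 2.073*a^4 - 16.3195*a^3 - 36.078*a^2 - 19.6072*a - 10.0729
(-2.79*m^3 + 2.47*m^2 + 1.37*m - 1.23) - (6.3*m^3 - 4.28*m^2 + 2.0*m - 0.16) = -9.09*m^3 + 6.75*m^2 - 0.63*m - 1.07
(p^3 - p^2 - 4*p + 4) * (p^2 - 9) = p^5 - p^4 - 13*p^3 + 13*p^2 + 36*p - 36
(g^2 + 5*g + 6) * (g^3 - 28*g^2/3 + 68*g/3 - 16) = g^5 - 13*g^4/3 - 18*g^3 + 124*g^2/3 + 56*g - 96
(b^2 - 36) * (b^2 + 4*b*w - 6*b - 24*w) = b^4 + 4*b^3*w - 6*b^3 - 24*b^2*w - 36*b^2 - 144*b*w + 216*b + 864*w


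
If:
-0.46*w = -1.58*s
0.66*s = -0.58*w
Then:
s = 0.00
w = 0.00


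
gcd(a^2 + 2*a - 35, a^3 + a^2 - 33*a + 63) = a + 7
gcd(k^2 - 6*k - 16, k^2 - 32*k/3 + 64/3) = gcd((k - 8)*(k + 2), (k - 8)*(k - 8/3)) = k - 8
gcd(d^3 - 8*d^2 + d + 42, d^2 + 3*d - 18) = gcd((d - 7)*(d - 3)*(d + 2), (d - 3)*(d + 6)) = d - 3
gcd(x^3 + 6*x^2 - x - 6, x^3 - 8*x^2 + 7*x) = x - 1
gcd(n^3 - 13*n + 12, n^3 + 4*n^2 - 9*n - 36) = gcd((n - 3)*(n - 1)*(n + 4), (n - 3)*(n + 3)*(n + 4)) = n^2 + n - 12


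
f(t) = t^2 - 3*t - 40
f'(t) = 2*t - 3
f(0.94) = -41.94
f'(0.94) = -1.12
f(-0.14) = -39.56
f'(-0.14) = -3.28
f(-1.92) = -30.55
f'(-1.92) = -6.84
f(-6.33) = 19.06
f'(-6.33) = -15.66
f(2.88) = -40.35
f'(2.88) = 2.76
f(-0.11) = -39.66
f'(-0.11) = -3.22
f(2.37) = -41.49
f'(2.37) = 1.74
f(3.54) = -38.09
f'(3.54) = 4.08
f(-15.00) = 230.00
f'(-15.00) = -33.00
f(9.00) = 14.00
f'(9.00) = 15.00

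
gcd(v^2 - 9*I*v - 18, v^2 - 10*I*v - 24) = v - 6*I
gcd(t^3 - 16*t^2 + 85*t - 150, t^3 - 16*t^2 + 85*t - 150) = t^3 - 16*t^2 + 85*t - 150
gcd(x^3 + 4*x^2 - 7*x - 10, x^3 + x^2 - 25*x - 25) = x^2 + 6*x + 5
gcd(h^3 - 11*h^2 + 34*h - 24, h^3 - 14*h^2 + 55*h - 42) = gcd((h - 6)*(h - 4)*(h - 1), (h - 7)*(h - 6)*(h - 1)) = h^2 - 7*h + 6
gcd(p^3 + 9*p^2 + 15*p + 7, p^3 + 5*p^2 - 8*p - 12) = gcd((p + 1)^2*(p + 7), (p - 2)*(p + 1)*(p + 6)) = p + 1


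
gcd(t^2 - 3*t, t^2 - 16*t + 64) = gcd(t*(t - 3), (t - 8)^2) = 1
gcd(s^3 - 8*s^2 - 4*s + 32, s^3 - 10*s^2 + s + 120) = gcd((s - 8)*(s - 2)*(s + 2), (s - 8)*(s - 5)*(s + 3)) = s - 8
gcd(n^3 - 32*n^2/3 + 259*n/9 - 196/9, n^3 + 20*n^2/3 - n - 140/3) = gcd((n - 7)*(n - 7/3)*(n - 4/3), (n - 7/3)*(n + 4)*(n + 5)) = n - 7/3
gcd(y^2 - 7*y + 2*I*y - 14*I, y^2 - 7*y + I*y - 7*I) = y - 7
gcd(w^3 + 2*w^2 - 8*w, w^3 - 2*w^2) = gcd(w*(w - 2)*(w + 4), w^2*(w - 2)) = w^2 - 2*w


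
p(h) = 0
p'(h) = 0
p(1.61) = 0.00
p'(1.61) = 0.00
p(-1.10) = 0.00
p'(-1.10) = 0.00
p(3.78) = 0.00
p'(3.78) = 0.00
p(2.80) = 0.00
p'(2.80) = 0.00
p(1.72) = 0.00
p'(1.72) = 0.00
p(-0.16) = 0.00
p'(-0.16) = 0.00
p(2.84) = 0.00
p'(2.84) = 0.00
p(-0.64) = 0.00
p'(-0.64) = 0.00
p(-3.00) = 0.00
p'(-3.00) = 0.00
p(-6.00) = 0.00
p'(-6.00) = 0.00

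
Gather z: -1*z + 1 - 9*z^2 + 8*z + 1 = -9*z^2 + 7*z + 2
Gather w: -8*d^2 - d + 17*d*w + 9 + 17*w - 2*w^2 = -8*d^2 - d - 2*w^2 + w*(17*d + 17) + 9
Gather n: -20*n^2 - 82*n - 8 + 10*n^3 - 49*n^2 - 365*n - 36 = 10*n^3 - 69*n^2 - 447*n - 44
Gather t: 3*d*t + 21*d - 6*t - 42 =21*d + t*(3*d - 6) - 42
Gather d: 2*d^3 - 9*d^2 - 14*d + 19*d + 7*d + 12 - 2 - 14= 2*d^3 - 9*d^2 + 12*d - 4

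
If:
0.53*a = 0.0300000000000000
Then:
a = 0.06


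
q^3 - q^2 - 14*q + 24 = (q - 3)*(q - 2)*(q + 4)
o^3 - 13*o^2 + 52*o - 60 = (o - 6)*(o - 5)*(o - 2)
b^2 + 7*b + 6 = (b + 1)*(b + 6)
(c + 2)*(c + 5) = c^2 + 7*c + 10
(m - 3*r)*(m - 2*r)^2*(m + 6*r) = m^4 - m^3*r - 26*m^2*r^2 + 84*m*r^3 - 72*r^4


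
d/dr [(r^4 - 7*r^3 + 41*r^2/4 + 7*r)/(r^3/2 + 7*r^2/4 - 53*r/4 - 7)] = (2*r^2 + 28*r - 49)/(r^2 + 14*r + 49)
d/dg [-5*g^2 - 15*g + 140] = -10*g - 15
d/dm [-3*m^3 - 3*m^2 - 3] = 3*m*(-3*m - 2)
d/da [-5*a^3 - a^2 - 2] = a*(-15*a - 2)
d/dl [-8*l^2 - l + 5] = -16*l - 1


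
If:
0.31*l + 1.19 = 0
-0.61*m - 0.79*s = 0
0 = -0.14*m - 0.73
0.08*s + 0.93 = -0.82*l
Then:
No Solution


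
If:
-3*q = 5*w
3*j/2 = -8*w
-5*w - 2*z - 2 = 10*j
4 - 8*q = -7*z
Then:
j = -32/365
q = -2/73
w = 6/365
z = -44/73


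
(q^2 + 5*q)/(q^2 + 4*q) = (q + 5)/(q + 4)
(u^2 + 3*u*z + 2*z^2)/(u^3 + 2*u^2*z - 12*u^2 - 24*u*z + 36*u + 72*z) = (u + z)/(u^2 - 12*u + 36)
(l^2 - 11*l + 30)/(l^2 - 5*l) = (l - 6)/l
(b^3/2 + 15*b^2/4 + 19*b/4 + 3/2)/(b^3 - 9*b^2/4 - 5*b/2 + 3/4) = (2*b^2 + 13*b + 6)/(4*b^2 - 13*b + 3)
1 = 1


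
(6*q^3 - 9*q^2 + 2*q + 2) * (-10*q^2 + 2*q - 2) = -60*q^5 + 102*q^4 - 50*q^3 + 2*q^2 - 4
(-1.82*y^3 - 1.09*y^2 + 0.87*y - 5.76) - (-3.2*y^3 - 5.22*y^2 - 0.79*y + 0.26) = 1.38*y^3 + 4.13*y^2 + 1.66*y - 6.02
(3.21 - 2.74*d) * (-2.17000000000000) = 5.9458*d - 6.9657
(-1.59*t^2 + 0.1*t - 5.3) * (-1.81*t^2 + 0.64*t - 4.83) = 2.8779*t^4 - 1.1986*t^3 + 17.3367*t^2 - 3.875*t + 25.599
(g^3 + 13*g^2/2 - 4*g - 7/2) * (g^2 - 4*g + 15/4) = g^5 + 5*g^4/2 - 105*g^3/4 + 295*g^2/8 - g - 105/8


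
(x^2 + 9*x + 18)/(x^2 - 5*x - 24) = (x + 6)/(x - 8)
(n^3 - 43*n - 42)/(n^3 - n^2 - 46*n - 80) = (-n^3 + 43*n + 42)/(-n^3 + n^2 + 46*n + 80)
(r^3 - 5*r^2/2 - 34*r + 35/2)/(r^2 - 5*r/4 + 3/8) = 4*(r^2 - 2*r - 35)/(4*r - 3)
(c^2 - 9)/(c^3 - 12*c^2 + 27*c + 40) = (c^2 - 9)/(c^3 - 12*c^2 + 27*c + 40)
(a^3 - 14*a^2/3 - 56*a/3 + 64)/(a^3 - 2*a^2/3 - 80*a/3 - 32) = (3*a - 8)/(3*a + 4)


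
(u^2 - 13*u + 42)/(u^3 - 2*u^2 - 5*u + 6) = (u^2 - 13*u + 42)/(u^3 - 2*u^2 - 5*u + 6)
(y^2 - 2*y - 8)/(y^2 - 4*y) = (y + 2)/y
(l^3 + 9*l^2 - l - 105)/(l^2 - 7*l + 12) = (l^2 + 12*l + 35)/(l - 4)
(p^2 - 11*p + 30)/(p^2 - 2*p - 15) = (p - 6)/(p + 3)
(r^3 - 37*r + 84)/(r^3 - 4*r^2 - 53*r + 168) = (r - 4)/(r - 8)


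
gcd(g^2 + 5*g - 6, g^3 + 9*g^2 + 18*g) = g + 6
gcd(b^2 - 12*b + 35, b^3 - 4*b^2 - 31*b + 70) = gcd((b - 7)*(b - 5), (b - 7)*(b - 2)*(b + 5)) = b - 7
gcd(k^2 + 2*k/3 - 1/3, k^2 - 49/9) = 1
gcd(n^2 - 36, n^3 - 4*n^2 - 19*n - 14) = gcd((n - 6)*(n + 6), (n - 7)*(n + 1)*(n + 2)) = 1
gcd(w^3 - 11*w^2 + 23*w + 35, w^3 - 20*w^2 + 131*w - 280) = w^2 - 12*w + 35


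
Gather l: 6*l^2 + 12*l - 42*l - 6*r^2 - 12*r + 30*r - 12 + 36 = 6*l^2 - 30*l - 6*r^2 + 18*r + 24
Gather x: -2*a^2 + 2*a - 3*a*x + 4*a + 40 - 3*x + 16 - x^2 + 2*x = -2*a^2 + 6*a - x^2 + x*(-3*a - 1) + 56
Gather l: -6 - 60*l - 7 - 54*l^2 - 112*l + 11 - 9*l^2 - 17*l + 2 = -63*l^2 - 189*l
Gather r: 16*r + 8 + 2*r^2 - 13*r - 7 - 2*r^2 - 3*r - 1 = 0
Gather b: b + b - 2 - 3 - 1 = 2*b - 6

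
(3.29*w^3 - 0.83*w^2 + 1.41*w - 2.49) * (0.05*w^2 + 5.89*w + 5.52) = 0.1645*w^5 + 19.3366*w^4 + 13.3426*w^3 + 3.5988*w^2 - 6.8829*w - 13.7448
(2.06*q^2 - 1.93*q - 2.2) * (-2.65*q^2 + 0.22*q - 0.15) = -5.459*q^4 + 5.5677*q^3 + 5.0964*q^2 - 0.1945*q + 0.33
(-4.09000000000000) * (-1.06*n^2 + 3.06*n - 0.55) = 4.3354*n^2 - 12.5154*n + 2.2495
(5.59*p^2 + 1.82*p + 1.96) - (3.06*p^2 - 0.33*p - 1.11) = 2.53*p^2 + 2.15*p + 3.07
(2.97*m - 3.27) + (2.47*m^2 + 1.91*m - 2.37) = 2.47*m^2 + 4.88*m - 5.64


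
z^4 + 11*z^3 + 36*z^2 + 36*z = z*(z + 2)*(z + 3)*(z + 6)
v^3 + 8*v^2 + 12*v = v*(v + 2)*(v + 6)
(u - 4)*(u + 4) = u^2 - 16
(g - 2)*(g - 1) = g^2 - 3*g + 2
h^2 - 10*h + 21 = (h - 7)*(h - 3)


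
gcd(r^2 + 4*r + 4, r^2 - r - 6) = r + 2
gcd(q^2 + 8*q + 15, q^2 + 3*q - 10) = q + 5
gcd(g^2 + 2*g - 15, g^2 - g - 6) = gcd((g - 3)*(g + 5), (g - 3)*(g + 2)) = g - 3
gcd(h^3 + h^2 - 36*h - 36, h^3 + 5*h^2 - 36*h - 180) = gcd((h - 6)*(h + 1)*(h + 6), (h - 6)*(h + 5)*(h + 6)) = h^2 - 36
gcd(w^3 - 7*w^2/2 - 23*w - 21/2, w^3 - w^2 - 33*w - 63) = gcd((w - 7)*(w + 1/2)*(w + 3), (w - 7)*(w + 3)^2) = w^2 - 4*w - 21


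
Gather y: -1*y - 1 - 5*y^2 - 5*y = -5*y^2 - 6*y - 1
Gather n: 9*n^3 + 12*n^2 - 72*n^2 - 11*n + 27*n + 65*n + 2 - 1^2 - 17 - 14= 9*n^3 - 60*n^2 + 81*n - 30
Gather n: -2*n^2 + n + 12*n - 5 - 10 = -2*n^2 + 13*n - 15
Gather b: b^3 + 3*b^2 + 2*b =b^3 + 3*b^2 + 2*b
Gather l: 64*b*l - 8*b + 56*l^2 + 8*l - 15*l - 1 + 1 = -8*b + 56*l^2 + l*(64*b - 7)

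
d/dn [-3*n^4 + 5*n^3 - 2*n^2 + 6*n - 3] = -12*n^3 + 15*n^2 - 4*n + 6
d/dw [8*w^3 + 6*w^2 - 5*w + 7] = 24*w^2 + 12*w - 5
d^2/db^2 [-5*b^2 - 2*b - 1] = -10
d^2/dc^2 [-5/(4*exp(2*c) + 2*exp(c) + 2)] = 5*(-2*(4*exp(c) + 1)^2*exp(c) + (8*exp(c) + 1)*(2*exp(2*c) + exp(c) + 1))*exp(c)/(2*(2*exp(2*c) + exp(c) + 1)^3)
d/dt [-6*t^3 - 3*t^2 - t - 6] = -18*t^2 - 6*t - 1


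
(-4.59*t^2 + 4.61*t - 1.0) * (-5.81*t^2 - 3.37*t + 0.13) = 26.6679*t^4 - 11.3158*t^3 - 10.3224*t^2 + 3.9693*t - 0.13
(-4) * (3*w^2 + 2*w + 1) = -12*w^2 - 8*w - 4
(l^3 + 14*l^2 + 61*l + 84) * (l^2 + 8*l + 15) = l^5 + 22*l^4 + 188*l^3 + 782*l^2 + 1587*l + 1260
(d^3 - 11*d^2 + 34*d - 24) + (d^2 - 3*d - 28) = d^3 - 10*d^2 + 31*d - 52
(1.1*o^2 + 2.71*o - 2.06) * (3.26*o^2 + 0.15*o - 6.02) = 3.586*o^4 + 8.9996*o^3 - 12.9311*o^2 - 16.6232*o + 12.4012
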